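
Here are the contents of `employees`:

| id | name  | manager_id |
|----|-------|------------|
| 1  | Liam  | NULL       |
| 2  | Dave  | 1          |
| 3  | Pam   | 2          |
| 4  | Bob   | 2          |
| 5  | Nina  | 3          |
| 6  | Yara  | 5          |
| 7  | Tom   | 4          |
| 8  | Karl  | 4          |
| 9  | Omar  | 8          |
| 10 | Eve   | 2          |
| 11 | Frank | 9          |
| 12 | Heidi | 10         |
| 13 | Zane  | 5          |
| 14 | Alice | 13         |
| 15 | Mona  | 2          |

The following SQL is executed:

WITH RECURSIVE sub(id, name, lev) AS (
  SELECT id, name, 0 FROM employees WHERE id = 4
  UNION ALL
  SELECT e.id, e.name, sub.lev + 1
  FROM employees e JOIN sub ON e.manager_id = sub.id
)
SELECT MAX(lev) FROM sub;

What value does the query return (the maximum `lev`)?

Base: id=4 (Bob) at lev 0.
Iteration 1: rows with manager_id in {4} -> Tom (id 7, lev 1), Karl (id 8, lev 1).
Iteration 2: rows with manager_id in {7,8} -> Omar (id 9, lev 2).
Iteration 3: rows with manager_id in {9} -> Frank (id 11, lev 3).
Iteration 4: no rows with manager_id in {11}; recursion stops.
lev values: 0, 1, 1, 2, 3; the maximum is 3.

3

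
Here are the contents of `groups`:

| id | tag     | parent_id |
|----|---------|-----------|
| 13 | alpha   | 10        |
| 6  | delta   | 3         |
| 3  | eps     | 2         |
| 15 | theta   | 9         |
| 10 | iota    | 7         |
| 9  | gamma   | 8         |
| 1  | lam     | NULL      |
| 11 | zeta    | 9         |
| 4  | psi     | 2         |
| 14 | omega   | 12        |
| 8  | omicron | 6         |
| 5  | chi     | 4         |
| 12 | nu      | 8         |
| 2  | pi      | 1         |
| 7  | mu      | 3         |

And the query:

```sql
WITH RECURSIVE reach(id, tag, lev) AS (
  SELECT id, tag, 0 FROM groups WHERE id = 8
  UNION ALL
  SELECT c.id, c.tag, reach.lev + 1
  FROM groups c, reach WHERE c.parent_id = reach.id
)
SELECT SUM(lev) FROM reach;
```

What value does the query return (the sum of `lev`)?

8

Base: id=8 (omicron) at lev 0.
Iteration 1: rows with parent_id in {8} -> gamma (id 9, lev 1), nu (id 12, lev 1).
Iteration 2: rows with parent_id in {9,12} -> zeta (id 11, lev 2), omega (id 14, lev 2), theta (id 15, lev 2).
Iteration 3: no rows with parent_id in {11,14,15}; recursion stops.
SUM(lev) = 0 + 1 + 1 + 2 + 2 + 2 = 8.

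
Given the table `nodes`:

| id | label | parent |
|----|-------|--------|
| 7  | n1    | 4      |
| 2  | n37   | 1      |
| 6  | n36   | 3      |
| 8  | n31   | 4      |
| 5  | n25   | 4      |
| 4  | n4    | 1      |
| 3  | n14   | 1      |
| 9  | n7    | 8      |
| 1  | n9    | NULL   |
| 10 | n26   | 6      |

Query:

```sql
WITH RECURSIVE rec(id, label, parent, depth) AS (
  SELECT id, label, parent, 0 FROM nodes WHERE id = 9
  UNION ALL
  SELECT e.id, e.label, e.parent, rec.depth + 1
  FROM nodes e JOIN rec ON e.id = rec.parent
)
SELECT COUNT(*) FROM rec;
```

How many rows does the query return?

Base: id=9 (n7), parent=8, depth 0.
Iteration 1: join on id=8 -> n31 (id 8, parent=4, depth 1).
Iteration 2: join on id=4 -> n4 (id 4, parent=1, depth 2).
Iteration 3: join on id=1 -> n9 (id 1, parent=NULL, depth 3).
Iteration 4: parent is NULL; no match; recursion stops.
Total rows emitted: 4.

4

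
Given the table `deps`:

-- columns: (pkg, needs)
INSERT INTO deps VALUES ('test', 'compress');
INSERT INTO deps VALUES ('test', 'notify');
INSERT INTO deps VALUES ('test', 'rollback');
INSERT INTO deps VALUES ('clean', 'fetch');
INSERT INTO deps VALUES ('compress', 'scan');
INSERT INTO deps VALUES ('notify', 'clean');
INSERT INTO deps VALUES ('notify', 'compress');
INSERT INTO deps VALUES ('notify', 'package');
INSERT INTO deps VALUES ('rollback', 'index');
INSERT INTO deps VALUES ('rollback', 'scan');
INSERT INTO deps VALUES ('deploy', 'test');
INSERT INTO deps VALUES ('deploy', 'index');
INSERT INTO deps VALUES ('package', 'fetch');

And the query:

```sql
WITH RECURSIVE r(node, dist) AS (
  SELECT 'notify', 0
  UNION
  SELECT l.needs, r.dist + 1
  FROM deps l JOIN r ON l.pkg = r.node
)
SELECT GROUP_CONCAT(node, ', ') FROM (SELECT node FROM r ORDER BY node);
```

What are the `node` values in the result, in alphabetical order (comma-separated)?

Base: (notify, dist=0).
Iteration 1: edges from {notify} -> (clean, dist=1), (compress, dist=1), (package, dist=1).
Iteration 2: edges from {clean,compress,package} -> (fetch, dist=2), (scan, dist=2). [UNION drops 1 duplicate row(s)]
Iteration 3: no outgoing edges from {fetch,scan}; recursion stops.

clean, compress, fetch, notify, package, scan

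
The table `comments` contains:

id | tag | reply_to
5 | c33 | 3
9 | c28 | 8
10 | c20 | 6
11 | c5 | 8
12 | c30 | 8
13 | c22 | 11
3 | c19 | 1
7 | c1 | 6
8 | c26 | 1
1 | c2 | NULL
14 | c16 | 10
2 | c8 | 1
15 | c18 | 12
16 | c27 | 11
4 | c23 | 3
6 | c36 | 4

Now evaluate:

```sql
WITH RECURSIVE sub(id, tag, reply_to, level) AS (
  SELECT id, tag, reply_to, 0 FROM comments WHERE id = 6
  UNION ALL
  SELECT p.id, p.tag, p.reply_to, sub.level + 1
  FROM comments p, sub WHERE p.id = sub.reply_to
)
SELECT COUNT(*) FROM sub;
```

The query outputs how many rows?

4

Base: id=6 (c36), reply_to=4, level 0.
Iteration 1: join on id=4 -> c23 (id 4, reply_to=3, level 1).
Iteration 2: join on id=3 -> c19 (id 3, reply_to=1, level 2).
Iteration 3: join on id=1 -> c2 (id 1, reply_to=NULL, level 3).
Iteration 4: reply_to is NULL; no match; recursion stops.
Total rows emitted: 4.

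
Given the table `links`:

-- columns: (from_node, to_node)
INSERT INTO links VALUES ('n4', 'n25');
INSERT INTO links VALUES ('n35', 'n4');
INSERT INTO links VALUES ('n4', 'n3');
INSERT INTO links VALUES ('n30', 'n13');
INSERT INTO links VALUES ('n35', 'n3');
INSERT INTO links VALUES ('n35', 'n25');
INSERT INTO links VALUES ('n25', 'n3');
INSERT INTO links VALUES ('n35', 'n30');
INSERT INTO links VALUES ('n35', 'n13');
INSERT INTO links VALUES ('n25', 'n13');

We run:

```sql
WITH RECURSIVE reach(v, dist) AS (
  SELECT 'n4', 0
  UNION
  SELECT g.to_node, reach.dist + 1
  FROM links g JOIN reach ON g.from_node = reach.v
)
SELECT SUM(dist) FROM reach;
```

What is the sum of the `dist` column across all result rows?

Base: (n4, dist=0).
Iteration 1: edges from {n4} -> (n25, dist=1), (n3, dist=1).
Iteration 2: edges from {n25,n3} -> (n13, dist=2), (n3, dist=2).
Iteration 3: no outgoing edges from {n13,n3}; recursion stops.
SUM(dist) = 0 + 1 + 1 + 2 + 2 = 6.

6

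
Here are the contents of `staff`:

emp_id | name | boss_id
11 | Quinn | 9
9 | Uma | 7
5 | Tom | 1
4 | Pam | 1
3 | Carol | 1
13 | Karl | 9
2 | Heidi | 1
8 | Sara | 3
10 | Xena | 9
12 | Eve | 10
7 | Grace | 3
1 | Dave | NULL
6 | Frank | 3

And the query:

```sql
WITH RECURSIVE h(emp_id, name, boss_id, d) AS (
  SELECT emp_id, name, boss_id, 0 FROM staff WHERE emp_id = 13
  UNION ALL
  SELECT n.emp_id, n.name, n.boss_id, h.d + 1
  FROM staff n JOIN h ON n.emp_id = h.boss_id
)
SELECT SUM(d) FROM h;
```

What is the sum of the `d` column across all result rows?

Base: emp_id=13 (Karl), boss_id=9, d 0.
Iteration 1: join on emp_id=9 -> Uma (id 9, boss_id=7, d 1).
Iteration 2: join on emp_id=7 -> Grace (id 7, boss_id=3, d 2).
Iteration 3: join on emp_id=3 -> Carol (id 3, boss_id=1, d 3).
Iteration 4: join on emp_id=1 -> Dave (id 1, boss_id=NULL, d 4).
Iteration 5: boss_id is NULL; no match; recursion stops.
SUM(d) = 0 + 1 + 2 + 3 + 4 = 10.

10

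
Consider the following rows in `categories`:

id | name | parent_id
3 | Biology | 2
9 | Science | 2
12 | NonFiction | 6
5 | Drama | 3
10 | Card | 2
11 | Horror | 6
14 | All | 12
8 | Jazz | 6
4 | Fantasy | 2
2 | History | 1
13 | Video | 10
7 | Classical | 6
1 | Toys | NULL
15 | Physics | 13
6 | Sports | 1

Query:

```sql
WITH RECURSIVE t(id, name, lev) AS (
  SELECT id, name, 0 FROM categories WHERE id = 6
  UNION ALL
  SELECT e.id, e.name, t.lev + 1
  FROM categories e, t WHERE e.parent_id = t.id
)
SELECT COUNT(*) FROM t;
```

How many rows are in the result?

Base: id=6 (Sports) at lev 0.
Iteration 1: rows with parent_id in {6} -> Classical (id 7, lev 1), Jazz (id 8, lev 1), Horror (id 11, lev 1), NonFiction (id 12, lev 1).
Iteration 2: rows with parent_id in {7,8,11,12} -> All (id 14, lev 2).
Iteration 3: no rows with parent_id in {14}; recursion stops.
Total rows emitted: 6.

6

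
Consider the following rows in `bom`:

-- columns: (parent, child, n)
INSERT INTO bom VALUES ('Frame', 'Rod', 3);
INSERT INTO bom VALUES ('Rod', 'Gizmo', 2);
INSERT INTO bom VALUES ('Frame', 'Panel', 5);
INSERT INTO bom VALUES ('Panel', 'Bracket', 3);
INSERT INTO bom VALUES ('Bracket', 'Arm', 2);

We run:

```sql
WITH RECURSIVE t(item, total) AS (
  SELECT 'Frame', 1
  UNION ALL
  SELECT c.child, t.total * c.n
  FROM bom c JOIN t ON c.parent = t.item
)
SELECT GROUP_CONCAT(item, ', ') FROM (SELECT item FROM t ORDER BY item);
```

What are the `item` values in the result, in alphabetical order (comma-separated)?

Base: (Frame, total=1).
Iteration 1: components of {Frame} -> Panel = 1*5 = 5, Rod = 1*3 = 3.
Iteration 2: components of {Panel,Rod} -> Bracket = 5*3 = 15, Gizmo = 3*2 = 6.
Iteration 3: components of {Bracket,Gizmo} -> Arm = 15*2 = 30.
Iteration 4: no further components; recursion stops.

Arm, Bracket, Frame, Gizmo, Panel, Rod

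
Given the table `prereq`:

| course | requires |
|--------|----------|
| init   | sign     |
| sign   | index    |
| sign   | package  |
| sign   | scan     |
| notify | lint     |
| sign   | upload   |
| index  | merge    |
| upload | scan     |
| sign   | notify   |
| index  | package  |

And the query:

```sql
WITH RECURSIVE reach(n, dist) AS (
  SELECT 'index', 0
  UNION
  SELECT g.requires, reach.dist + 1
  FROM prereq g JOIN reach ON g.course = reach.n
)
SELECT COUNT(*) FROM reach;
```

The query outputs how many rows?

3

Base: (index, dist=0).
Iteration 1: edges from {index} -> (merge, dist=1), (package, dist=1).
Iteration 2: no outgoing edges from {merge,package}; recursion stops.
Total rows emitted: 3.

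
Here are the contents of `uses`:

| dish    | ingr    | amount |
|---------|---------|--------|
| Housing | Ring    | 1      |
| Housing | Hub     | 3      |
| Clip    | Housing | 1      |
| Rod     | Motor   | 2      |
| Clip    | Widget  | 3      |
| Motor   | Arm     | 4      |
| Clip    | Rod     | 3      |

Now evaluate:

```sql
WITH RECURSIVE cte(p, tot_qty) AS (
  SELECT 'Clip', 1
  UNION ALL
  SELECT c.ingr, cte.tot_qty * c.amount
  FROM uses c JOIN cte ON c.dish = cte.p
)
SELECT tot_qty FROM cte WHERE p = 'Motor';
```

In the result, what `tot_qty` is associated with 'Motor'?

6

Base: (Clip, tot_qty=1).
Iteration 1: components of {Clip} -> Housing = 1*1 = 1, Rod = 1*3 = 3, Widget = 1*3 = 3.
Iteration 2: components of {Housing,Rod,Widget} -> Hub = 1*3 = 3, Motor = 3*2 = 6, Ring = 1*1 = 1.
Iteration 3: components of {Hub,Motor,Ring} -> Arm = 6*4 = 24.
Iteration 4: no further components; recursion stops.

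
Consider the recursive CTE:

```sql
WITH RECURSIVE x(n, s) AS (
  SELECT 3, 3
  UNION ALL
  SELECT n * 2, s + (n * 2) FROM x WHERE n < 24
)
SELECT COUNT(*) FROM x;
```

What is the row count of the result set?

Base: n=3, s=3.
Iteration 1: 3 < 24 holds -> n = 3 * 2 = 6, s = 3 + 6 = 9.
Iteration 2: 6 < 24 holds -> n = 6 * 2 = 12, s = 9 + 12 = 21.
Iteration 3: 12 < 24 holds -> n = 12 * 2 = 24, s = 21 + 24 = 45.
Iteration 4: 24 < 24 fails; recursion stops.
Total rows emitted: 4.

4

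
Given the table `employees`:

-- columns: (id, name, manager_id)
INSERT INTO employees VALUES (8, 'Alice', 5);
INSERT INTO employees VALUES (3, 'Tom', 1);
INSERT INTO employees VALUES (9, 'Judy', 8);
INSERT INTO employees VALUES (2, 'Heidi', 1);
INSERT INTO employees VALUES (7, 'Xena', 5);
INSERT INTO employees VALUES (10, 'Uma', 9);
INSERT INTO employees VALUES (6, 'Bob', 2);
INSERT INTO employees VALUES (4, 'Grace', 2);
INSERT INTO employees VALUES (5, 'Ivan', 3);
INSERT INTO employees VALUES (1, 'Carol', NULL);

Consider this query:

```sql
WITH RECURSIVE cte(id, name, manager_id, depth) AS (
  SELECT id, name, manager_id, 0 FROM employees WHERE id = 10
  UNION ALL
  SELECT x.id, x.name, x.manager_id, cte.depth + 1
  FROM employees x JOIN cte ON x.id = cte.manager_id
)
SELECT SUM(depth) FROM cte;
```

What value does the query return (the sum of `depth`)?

15

Base: id=10 (Uma), manager_id=9, depth 0.
Iteration 1: join on id=9 -> Judy (id 9, manager_id=8, depth 1).
Iteration 2: join on id=8 -> Alice (id 8, manager_id=5, depth 2).
Iteration 3: join on id=5 -> Ivan (id 5, manager_id=3, depth 3).
Iteration 4: join on id=3 -> Tom (id 3, manager_id=1, depth 4).
Iteration 5: join on id=1 -> Carol (id 1, manager_id=NULL, depth 5).
Iteration 6: manager_id is NULL; no match; recursion stops.
SUM(depth) = 0 + 1 + 2 + 3 + 4 + 5 = 15.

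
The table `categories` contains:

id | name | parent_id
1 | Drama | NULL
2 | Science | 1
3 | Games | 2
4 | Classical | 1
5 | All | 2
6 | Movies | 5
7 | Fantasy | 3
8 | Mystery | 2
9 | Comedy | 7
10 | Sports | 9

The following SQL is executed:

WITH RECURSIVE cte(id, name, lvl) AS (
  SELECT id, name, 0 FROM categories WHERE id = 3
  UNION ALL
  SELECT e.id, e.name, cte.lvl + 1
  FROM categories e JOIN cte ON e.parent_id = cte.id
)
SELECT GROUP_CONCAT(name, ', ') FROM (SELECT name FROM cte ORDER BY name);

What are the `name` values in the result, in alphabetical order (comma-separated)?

Base: id=3 (Games) at lvl 0.
Iteration 1: rows with parent_id in {3} -> Fantasy (id 7, lvl 1).
Iteration 2: rows with parent_id in {7} -> Comedy (id 9, lvl 2).
Iteration 3: rows with parent_id in {9} -> Sports (id 10, lvl 3).
Iteration 4: no rows with parent_id in {10}; recursion stops.

Comedy, Fantasy, Games, Sports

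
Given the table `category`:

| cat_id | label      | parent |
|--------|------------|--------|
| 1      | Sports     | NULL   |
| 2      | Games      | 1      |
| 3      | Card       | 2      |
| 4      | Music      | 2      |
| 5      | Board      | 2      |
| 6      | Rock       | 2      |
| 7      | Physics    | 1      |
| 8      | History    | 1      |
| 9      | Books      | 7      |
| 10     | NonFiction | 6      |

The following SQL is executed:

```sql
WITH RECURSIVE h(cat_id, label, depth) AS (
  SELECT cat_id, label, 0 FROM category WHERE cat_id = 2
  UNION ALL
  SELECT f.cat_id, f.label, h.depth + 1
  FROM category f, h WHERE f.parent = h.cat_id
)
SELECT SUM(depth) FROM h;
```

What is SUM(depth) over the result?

Base: cat_id=2 (Games) at depth 0.
Iteration 1: rows with parent in {2} -> Card (id 3, depth 1), Music (id 4, depth 1), Board (id 5, depth 1), Rock (id 6, depth 1).
Iteration 2: rows with parent in {3,4,5,6} -> NonFiction (id 10, depth 2).
Iteration 3: no rows with parent in {10}; recursion stops.
SUM(depth) = 0 + 1 + 1 + 1 + 1 + 2 = 6.

6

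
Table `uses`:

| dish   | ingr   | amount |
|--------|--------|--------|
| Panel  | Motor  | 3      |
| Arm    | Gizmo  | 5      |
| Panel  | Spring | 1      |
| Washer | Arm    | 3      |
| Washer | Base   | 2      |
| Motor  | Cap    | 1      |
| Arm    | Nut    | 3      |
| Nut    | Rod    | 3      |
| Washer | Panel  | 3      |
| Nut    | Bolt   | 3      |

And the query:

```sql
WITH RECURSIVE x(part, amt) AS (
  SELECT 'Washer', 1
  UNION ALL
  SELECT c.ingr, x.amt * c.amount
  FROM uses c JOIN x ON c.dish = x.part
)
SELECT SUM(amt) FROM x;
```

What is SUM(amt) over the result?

108

Base: (Washer, amt=1).
Iteration 1: components of {Washer} -> Arm = 1*3 = 3, Base = 1*2 = 2, Panel = 1*3 = 3.
Iteration 2: components of {Arm,Base,Panel} -> Gizmo = 3*5 = 15, Motor = 3*3 = 9, Nut = 3*3 = 9, Spring = 3*1 = 3.
Iteration 3: components of {Gizmo,Motor,Nut,Spring} -> Bolt = 9*3 = 27, Cap = 9*1 = 9, Rod = 9*3 = 27.
Iteration 4: no further components; recursion stops.
SUM(amt) = 1 + 3 + 3 + 2 + 9 + 3 + 9 + 15 + 9 + 27 + 27 = 108.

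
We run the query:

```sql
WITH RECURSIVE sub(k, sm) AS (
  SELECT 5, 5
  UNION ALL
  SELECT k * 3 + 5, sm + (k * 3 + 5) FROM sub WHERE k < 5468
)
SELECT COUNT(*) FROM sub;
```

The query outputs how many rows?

8

Base: k=5, sm=5.
Iteration 1: 5 < 5468 holds -> k = 5 * 3 + 5 = 20, sm = 5 + 20 = 25.
Iteration 2: 20 < 5468 holds -> k = 20 * 3 + 5 = 65, sm = 25 + 65 = 90.
Iteration 3: 65 < 5468 holds -> k = 65 * 3 + 5 = 200, sm = 90 + 200 = 290.
Iteration 4: 200 < 5468 holds -> k = 200 * 3 + 5 = 605, sm = 290 + 605 = 895.
Iteration 5: 605 < 5468 holds -> k = 605 * 3 + 5 = 1820, sm = 895 + 1820 = 2715.
Iteration 6: 1820 < 5468 holds -> k = 1820 * 3 + 5 = 5465, sm = 2715 + 5465 = 8180.
Iteration 7: 5465 < 5468 holds -> k = 5465 * 3 + 5 = 16400, sm = 8180 + 16400 = 24580.
Iteration 8: 16400 < 5468 fails; recursion stops.
Total rows emitted: 8.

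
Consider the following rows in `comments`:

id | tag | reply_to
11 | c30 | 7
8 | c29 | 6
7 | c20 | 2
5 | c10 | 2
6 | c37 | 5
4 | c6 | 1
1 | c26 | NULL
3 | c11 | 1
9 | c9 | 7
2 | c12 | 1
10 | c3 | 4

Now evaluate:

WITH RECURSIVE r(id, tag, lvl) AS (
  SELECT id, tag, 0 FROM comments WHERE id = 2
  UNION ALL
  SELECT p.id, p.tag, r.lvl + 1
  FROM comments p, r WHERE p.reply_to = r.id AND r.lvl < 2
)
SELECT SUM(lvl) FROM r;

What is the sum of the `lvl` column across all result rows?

8

Base: id=2 (c12) at lvl 0.
Iteration 1: rows with reply_to in {2} -> c10 (id 5, lvl 1), c20 (id 7, lvl 1).
Iteration 2: rows with reply_to in {5,7} -> c37 (id 6, lvl 2), c9 (id 9, lvl 2), c30 (id 11, lvl 2).
Iteration 3: lvl < 2 fails for all current rows; recursion stops.
SUM(lvl) = 0 + 1 + 1 + 2 + 2 + 2 = 8.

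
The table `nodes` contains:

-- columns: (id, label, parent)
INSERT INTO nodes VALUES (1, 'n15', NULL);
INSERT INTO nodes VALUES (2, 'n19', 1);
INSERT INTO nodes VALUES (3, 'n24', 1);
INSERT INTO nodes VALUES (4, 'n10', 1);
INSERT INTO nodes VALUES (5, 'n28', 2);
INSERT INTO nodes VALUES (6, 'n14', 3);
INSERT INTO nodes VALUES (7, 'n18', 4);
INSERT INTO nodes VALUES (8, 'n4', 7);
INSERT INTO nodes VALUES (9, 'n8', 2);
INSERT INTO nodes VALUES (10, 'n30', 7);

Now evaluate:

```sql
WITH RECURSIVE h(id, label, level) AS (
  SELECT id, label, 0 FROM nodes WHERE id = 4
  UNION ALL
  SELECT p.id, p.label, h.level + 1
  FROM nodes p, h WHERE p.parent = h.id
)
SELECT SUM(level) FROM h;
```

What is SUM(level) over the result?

5

Base: id=4 (n10) at level 0.
Iteration 1: rows with parent in {4} -> n18 (id 7, level 1).
Iteration 2: rows with parent in {7} -> n4 (id 8, level 2), n30 (id 10, level 2).
Iteration 3: no rows with parent in {8,10}; recursion stops.
SUM(level) = 0 + 1 + 2 + 2 = 5.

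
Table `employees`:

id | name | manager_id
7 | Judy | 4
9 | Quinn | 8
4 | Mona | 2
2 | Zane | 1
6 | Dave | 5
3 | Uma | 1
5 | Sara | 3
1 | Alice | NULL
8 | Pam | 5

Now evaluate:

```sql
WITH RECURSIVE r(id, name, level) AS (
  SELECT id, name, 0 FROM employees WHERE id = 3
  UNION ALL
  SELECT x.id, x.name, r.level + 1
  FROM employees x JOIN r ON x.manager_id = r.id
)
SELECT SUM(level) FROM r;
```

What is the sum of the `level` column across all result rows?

8

Base: id=3 (Uma) at level 0.
Iteration 1: rows with manager_id in {3} -> Sara (id 5, level 1).
Iteration 2: rows with manager_id in {5} -> Dave (id 6, level 2), Pam (id 8, level 2).
Iteration 3: rows with manager_id in {6,8} -> Quinn (id 9, level 3).
Iteration 4: no rows with manager_id in {9}; recursion stops.
SUM(level) = 0 + 1 + 2 + 2 + 3 = 8.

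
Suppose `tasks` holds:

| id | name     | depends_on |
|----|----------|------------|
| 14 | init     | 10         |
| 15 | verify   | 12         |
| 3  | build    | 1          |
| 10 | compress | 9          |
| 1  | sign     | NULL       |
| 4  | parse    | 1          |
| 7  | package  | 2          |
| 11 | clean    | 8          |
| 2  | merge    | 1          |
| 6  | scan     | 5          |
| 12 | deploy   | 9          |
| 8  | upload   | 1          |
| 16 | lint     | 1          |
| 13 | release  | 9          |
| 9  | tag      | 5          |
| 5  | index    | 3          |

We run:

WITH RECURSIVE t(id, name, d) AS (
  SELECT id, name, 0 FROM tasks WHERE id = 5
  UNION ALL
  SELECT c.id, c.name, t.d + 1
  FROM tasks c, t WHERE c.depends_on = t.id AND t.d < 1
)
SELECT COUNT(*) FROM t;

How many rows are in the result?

3

Base: id=5 (index) at d 0.
Iteration 1: rows with depends_on in {5} -> scan (id 6, d 1), tag (id 9, d 1).
Iteration 2: d < 1 fails for all current rows; recursion stops.
Total rows emitted: 3.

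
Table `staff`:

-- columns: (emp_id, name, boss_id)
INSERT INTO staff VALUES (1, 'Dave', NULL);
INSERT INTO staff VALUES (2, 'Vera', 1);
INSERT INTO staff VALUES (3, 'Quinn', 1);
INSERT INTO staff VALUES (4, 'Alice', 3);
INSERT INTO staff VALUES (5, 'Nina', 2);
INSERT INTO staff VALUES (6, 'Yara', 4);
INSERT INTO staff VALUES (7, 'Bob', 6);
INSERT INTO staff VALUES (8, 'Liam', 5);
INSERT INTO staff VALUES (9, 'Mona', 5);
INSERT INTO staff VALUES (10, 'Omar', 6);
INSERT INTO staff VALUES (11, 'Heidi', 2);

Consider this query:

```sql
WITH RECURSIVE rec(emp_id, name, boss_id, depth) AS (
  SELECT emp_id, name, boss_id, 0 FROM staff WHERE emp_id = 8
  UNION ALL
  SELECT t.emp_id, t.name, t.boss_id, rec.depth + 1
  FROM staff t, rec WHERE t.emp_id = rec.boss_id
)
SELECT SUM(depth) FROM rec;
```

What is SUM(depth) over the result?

6

Base: emp_id=8 (Liam), boss_id=5, depth 0.
Iteration 1: join on emp_id=5 -> Nina (id 5, boss_id=2, depth 1).
Iteration 2: join on emp_id=2 -> Vera (id 2, boss_id=1, depth 2).
Iteration 3: join on emp_id=1 -> Dave (id 1, boss_id=NULL, depth 3).
Iteration 4: boss_id is NULL; no match; recursion stops.
SUM(depth) = 0 + 1 + 2 + 3 = 6.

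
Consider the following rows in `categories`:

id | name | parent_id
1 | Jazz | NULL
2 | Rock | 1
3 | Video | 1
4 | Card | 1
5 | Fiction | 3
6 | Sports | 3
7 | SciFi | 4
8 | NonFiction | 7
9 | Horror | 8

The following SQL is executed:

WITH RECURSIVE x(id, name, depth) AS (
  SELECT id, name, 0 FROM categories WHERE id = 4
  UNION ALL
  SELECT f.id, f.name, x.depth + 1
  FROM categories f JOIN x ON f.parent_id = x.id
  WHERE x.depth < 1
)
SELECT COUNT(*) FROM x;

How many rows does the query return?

2

Base: id=4 (Card) at depth 0.
Iteration 1: rows with parent_id in {4} -> SciFi (id 7, depth 1).
Iteration 2: depth < 1 fails for all current rows; recursion stops.
Total rows emitted: 2.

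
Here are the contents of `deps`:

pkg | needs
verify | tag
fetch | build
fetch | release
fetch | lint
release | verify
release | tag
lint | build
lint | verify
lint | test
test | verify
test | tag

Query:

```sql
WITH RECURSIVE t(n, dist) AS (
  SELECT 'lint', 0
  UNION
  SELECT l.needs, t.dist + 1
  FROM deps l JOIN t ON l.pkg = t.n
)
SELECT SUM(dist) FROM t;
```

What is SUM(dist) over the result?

10

Base: (lint, dist=0).
Iteration 1: edges from {lint} -> (build, dist=1), (test, dist=1), (verify, dist=1).
Iteration 2: edges from {build,test,verify} -> (tag, dist=2), (verify, dist=2). [UNION drops 1 duplicate row(s)]
Iteration 3: edges from {tag,verify} -> (tag, dist=3).
Iteration 4: no outgoing edges from {tag}; recursion stops.
SUM(dist) = 0 + 1 + 1 + 1 + 2 + 2 + 3 = 10.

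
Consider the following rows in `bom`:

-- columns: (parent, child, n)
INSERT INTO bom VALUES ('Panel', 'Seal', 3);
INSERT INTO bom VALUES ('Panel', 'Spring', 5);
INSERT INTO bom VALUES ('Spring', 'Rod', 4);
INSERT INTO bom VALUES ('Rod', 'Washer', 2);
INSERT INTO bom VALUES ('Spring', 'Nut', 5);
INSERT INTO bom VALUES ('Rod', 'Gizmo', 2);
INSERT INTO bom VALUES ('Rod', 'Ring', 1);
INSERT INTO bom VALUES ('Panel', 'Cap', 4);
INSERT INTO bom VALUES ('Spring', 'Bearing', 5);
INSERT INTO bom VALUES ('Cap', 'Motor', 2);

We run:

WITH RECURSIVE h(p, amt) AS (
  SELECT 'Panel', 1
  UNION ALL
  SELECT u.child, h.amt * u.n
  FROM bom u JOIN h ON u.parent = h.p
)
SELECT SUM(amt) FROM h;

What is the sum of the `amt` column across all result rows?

191

Base: (Panel, amt=1).
Iteration 1: components of {Panel} -> Cap = 1*4 = 4, Seal = 1*3 = 3, Spring = 1*5 = 5.
Iteration 2: components of {Cap,Seal,Spring} -> Bearing = 5*5 = 25, Motor = 4*2 = 8, Nut = 5*5 = 25, Rod = 5*4 = 20.
Iteration 3: components of {Bearing,Motor,Nut,Rod} -> Gizmo = 20*2 = 40, Ring = 20*1 = 20, Washer = 20*2 = 40.
Iteration 4: no further components; recursion stops.
SUM(amt) = 1 + 3 + 5 + 4 + 20 + 25 + 25 + 8 + 40 + 40 + 20 = 191.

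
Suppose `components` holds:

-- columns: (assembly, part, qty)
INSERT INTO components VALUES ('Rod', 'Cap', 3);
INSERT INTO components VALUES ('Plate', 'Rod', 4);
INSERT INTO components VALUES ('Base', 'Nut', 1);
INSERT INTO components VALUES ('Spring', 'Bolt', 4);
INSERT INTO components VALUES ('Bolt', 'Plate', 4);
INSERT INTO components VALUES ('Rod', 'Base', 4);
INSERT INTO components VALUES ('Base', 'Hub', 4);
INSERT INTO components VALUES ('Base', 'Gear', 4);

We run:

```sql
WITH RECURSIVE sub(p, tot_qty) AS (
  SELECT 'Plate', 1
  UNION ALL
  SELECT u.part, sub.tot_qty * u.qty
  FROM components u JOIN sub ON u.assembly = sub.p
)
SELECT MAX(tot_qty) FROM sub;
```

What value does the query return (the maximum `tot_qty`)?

Base: (Plate, tot_qty=1).
Iteration 1: components of {Plate} -> Rod = 1*4 = 4.
Iteration 2: components of {Rod} -> Base = 4*4 = 16, Cap = 4*3 = 12.
Iteration 3: components of {Base,Cap} -> Gear = 16*4 = 64, Hub = 16*4 = 64, Nut = 16*1 = 16.
Iteration 4: no further components; recursion stops.
tot_qty values: 1, 4, 16, 12, 16, 64, 64; the maximum is 64.

64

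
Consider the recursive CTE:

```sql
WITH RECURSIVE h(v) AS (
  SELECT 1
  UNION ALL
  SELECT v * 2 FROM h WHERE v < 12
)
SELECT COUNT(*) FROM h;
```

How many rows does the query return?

Base: v=1.
Iteration 1: 1 < 12 holds -> v = 1 * 2 = 2.
Iteration 2: 2 < 12 holds -> v = 2 * 2 = 4.
Iteration 3: 4 < 12 holds -> v = 4 * 2 = 8.
Iteration 4: 8 < 12 holds -> v = 8 * 2 = 16.
Iteration 5: 16 < 12 fails; recursion stops.
Total rows emitted: 5.

5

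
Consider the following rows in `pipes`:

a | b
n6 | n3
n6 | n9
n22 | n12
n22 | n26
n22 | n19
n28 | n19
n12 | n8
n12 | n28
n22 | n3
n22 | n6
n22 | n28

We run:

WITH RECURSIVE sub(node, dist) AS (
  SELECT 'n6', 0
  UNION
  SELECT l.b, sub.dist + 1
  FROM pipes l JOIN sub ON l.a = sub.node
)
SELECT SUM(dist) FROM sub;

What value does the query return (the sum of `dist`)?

Base: (n6, dist=0).
Iteration 1: edges from {n6} -> (n3, dist=1), (n9, dist=1).
Iteration 2: no outgoing edges from {n3,n9}; recursion stops.
SUM(dist) = 0 + 1 + 1 = 2.

2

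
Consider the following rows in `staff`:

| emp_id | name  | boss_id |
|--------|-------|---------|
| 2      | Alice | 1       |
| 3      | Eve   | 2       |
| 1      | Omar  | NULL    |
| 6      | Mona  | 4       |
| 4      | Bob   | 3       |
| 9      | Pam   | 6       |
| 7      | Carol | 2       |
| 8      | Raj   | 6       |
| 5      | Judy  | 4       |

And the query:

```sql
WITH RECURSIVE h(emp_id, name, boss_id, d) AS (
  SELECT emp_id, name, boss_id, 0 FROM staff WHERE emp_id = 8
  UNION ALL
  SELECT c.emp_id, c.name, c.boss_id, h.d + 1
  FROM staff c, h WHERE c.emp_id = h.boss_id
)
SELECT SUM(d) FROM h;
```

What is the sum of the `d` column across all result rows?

15

Base: emp_id=8 (Raj), boss_id=6, d 0.
Iteration 1: join on emp_id=6 -> Mona (id 6, boss_id=4, d 1).
Iteration 2: join on emp_id=4 -> Bob (id 4, boss_id=3, d 2).
Iteration 3: join on emp_id=3 -> Eve (id 3, boss_id=2, d 3).
Iteration 4: join on emp_id=2 -> Alice (id 2, boss_id=1, d 4).
Iteration 5: join on emp_id=1 -> Omar (id 1, boss_id=NULL, d 5).
Iteration 6: boss_id is NULL; no match; recursion stops.
SUM(d) = 0 + 1 + 2 + 3 + 4 + 5 = 15.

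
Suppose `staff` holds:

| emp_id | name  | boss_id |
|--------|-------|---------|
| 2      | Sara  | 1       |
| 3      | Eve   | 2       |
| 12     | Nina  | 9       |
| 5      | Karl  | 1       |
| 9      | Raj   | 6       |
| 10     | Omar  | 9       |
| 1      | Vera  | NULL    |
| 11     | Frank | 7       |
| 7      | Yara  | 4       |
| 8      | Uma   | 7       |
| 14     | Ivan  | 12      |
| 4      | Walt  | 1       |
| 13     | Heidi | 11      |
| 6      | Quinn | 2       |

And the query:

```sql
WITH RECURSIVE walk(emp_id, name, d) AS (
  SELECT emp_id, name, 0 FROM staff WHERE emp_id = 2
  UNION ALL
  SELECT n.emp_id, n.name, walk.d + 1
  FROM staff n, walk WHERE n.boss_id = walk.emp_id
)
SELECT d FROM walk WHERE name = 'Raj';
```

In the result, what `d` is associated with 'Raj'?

2

Base: emp_id=2 (Sara) at d 0.
Iteration 1: rows with boss_id in {2} -> Eve (id 3, d 1), Quinn (id 6, d 1).
Iteration 2: rows with boss_id in {3,6} -> Raj (id 9, d 2).
Iteration 3: rows with boss_id in {9} -> Omar (id 10, d 3), Nina (id 12, d 3).
Iteration 4: rows with boss_id in {10,12} -> Ivan (id 14, d 4).
Iteration 5: no rows with boss_id in {14}; recursion stops.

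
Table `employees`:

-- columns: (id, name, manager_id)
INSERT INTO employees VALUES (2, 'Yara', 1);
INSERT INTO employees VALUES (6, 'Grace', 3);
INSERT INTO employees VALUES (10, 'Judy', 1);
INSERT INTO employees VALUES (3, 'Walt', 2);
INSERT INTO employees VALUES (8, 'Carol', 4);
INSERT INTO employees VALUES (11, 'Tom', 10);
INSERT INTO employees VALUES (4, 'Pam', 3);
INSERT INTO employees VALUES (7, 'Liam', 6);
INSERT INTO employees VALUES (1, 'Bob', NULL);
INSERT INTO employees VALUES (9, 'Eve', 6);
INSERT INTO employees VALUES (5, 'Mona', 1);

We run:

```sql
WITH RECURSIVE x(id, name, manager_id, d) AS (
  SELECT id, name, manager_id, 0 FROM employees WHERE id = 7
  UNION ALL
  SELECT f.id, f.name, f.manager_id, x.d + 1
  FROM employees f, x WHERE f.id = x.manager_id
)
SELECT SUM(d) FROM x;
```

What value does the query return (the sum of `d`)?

Base: id=7 (Liam), manager_id=6, d 0.
Iteration 1: join on id=6 -> Grace (id 6, manager_id=3, d 1).
Iteration 2: join on id=3 -> Walt (id 3, manager_id=2, d 2).
Iteration 3: join on id=2 -> Yara (id 2, manager_id=1, d 3).
Iteration 4: join on id=1 -> Bob (id 1, manager_id=NULL, d 4).
Iteration 5: manager_id is NULL; no match; recursion stops.
SUM(d) = 0 + 1 + 2 + 3 + 4 = 10.

10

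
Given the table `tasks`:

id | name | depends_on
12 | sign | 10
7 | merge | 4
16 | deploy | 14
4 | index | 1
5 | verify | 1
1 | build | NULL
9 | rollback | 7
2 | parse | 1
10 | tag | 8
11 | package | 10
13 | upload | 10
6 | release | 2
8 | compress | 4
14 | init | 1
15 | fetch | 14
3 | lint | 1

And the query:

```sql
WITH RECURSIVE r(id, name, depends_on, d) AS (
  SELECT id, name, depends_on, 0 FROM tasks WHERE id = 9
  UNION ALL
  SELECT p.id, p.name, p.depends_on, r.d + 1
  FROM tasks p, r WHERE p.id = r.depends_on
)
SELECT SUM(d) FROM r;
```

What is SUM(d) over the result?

6

Base: id=9 (rollback), depends_on=7, d 0.
Iteration 1: join on id=7 -> merge (id 7, depends_on=4, d 1).
Iteration 2: join on id=4 -> index (id 4, depends_on=1, d 2).
Iteration 3: join on id=1 -> build (id 1, depends_on=NULL, d 3).
Iteration 4: depends_on is NULL; no match; recursion stops.
SUM(d) = 0 + 1 + 2 + 3 = 6.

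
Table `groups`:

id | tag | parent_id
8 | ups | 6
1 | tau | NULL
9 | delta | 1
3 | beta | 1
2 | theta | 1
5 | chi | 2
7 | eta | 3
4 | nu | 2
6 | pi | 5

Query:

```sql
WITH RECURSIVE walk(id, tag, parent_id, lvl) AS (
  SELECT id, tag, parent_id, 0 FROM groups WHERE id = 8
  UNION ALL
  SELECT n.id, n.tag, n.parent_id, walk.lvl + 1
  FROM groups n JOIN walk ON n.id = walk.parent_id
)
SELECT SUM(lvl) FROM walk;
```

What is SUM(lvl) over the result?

Base: id=8 (ups), parent_id=6, lvl 0.
Iteration 1: join on id=6 -> pi (id 6, parent_id=5, lvl 1).
Iteration 2: join on id=5 -> chi (id 5, parent_id=2, lvl 2).
Iteration 3: join on id=2 -> theta (id 2, parent_id=1, lvl 3).
Iteration 4: join on id=1 -> tau (id 1, parent_id=NULL, lvl 4).
Iteration 5: parent_id is NULL; no match; recursion stops.
SUM(lvl) = 0 + 1 + 2 + 3 + 4 = 10.

10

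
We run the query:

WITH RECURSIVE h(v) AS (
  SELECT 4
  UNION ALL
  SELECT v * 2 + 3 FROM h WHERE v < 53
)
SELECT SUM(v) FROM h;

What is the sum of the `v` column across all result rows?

Base: v=4.
Iteration 1: 4 < 53 holds -> v = 4 * 2 + 3 = 11.
Iteration 2: 11 < 53 holds -> v = 11 * 2 + 3 = 25.
Iteration 3: 25 < 53 holds -> v = 25 * 2 + 3 = 53.
Iteration 4: 53 < 53 fails; recursion stops.
SUM(v) = 4 + 11 + 25 + 53 = 93.

93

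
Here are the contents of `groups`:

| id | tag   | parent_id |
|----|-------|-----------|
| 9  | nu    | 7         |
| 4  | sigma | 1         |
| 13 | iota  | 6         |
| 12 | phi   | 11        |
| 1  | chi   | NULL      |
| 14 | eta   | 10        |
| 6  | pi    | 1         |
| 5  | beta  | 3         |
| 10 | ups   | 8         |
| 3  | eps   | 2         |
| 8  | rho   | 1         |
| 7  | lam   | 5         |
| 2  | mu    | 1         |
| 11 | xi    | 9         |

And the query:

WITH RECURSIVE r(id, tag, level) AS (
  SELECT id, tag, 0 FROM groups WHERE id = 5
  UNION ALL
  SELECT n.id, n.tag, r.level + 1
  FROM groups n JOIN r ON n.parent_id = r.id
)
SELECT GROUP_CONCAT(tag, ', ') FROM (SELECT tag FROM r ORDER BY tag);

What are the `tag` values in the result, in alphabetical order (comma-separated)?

beta, lam, nu, phi, xi

Base: id=5 (beta) at level 0.
Iteration 1: rows with parent_id in {5} -> lam (id 7, level 1).
Iteration 2: rows with parent_id in {7} -> nu (id 9, level 2).
Iteration 3: rows with parent_id in {9} -> xi (id 11, level 3).
Iteration 4: rows with parent_id in {11} -> phi (id 12, level 4).
Iteration 5: no rows with parent_id in {12}; recursion stops.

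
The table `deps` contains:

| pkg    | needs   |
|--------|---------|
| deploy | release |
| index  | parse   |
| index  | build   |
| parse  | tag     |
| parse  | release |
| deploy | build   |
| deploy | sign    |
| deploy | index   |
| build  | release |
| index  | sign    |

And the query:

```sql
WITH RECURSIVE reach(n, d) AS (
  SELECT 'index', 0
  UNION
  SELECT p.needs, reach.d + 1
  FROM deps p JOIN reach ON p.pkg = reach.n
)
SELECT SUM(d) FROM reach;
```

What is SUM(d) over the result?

7

Base: (index, d=0).
Iteration 1: edges from {index} -> (build, d=1), (parse, d=1), (sign, d=1).
Iteration 2: edges from {build,parse,sign} -> (release, d=2), (tag, d=2). [UNION drops 1 duplicate row(s)]
Iteration 3: no outgoing edges from {release,tag}; recursion stops.
SUM(d) = 0 + 1 + 1 + 1 + 2 + 2 = 7.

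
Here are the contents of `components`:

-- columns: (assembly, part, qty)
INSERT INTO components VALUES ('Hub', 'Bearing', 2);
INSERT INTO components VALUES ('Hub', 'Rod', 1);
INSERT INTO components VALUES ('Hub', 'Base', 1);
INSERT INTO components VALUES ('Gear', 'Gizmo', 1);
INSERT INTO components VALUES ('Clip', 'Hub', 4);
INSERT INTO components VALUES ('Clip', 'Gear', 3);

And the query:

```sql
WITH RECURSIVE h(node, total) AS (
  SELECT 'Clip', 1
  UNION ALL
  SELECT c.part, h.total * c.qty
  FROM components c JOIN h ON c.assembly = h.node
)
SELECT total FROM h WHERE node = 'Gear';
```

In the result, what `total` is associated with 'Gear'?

3

Base: (Clip, total=1).
Iteration 1: components of {Clip} -> Gear = 1*3 = 3, Hub = 1*4 = 4.
Iteration 2: components of {Gear,Hub} -> Base = 4*1 = 4, Bearing = 4*2 = 8, Gizmo = 3*1 = 3, Rod = 4*1 = 4.
Iteration 3: no further components; recursion stops.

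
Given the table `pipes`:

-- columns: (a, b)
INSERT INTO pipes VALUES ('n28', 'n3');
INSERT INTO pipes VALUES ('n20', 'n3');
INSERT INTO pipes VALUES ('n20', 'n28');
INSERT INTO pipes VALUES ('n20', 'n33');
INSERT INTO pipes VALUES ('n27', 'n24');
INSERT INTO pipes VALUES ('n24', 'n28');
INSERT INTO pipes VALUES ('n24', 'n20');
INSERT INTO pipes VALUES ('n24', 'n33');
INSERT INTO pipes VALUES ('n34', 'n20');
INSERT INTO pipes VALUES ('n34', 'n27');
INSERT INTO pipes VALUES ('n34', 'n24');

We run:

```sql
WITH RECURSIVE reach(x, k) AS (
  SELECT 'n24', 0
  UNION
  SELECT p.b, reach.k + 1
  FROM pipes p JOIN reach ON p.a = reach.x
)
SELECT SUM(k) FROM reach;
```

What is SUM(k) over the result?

12

Base: (n24, k=0).
Iteration 1: edges from {n24} -> (n20, k=1), (n28, k=1), (n33, k=1).
Iteration 2: edges from {n20,n28,n33} -> (n28, k=2), (n3, k=2), (n33, k=2). [UNION drops 1 duplicate row(s)]
Iteration 3: edges from {n28,n3,n33} -> (n3, k=3).
Iteration 4: no outgoing edges from {n3}; recursion stops.
SUM(k) = 0 + 1 + 1 + 1 + 2 + 2 + 2 + 3 = 12.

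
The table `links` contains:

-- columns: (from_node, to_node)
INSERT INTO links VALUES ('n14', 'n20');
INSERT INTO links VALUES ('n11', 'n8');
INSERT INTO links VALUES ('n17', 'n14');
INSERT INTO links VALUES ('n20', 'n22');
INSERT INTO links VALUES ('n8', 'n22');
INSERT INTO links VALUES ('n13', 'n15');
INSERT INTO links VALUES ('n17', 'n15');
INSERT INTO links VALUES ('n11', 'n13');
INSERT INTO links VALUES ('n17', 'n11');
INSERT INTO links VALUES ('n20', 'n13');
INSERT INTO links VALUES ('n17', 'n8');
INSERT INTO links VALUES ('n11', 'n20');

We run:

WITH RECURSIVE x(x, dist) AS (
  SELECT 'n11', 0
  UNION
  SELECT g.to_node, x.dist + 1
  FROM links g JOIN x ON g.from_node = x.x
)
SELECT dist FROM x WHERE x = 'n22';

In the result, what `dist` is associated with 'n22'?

2

Base: (n11, dist=0).
Iteration 1: edges from {n11} -> (n13, dist=1), (n20, dist=1), (n8, dist=1).
Iteration 2: edges from {n13,n20,n8} -> (n13, dist=2), (n15, dist=2), (n22, dist=2). [UNION drops 1 duplicate row(s)]
Iteration 3: edges from {n13,n15,n22} -> (n15, dist=3).
Iteration 4: no outgoing edges from {n15}; recursion stops.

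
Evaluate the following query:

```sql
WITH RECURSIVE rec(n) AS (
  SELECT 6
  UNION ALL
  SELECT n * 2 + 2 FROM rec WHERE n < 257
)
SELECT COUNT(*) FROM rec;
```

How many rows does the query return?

7

Base: n=6.
Iteration 1: 6 < 257 holds -> n = 6 * 2 + 2 = 14.
Iteration 2: 14 < 257 holds -> n = 14 * 2 + 2 = 30.
Iteration 3: 30 < 257 holds -> n = 30 * 2 + 2 = 62.
Iteration 4: 62 < 257 holds -> n = 62 * 2 + 2 = 126.
Iteration 5: 126 < 257 holds -> n = 126 * 2 + 2 = 254.
Iteration 6: 254 < 257 holds -> n = 254 * 2 + 2 = 510.
Iteration 7: 510 < 257 fails; recursion stops.
Total rows emitted: 7.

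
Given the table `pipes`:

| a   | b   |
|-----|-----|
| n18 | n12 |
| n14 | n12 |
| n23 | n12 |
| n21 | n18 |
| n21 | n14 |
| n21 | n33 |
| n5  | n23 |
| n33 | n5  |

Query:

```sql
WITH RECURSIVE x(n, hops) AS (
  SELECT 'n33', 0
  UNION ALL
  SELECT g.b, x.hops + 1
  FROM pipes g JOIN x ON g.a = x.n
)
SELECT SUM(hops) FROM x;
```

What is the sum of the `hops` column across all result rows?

6

Base: (n33, hops=0).
Iteration 1: edges from {n33} -> (n5, hops=1).
Iteration 2: edges from {n5} -> (n23, hops=2).
Iteration 3: edges from {n23} -> (n12, hops=3).
Iteration 4: no outgoing edges from {n12}; recursion stops.
SUM(hops) = 0 + 1 + 2 + 3 = 6.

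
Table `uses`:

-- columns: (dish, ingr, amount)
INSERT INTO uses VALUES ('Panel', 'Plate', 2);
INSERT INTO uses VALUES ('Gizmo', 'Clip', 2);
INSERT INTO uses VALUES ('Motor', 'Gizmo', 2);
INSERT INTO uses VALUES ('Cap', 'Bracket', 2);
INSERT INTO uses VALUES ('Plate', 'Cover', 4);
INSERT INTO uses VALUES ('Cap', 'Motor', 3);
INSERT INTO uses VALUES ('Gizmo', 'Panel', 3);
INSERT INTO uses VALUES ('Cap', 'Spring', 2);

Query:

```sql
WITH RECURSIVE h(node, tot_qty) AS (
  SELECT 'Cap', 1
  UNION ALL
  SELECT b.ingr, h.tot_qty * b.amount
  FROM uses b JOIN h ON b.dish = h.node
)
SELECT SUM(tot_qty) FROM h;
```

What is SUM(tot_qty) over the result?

Base: (Cap, tot_qty=1).
Iteration 1: components of {Cap} -> Bracket = 1*2 = 2, Motor = 1*3 = 3, Spring = 1*2 = 2.
Iteration 2: components of {Bracket,Motor,Spring} -> Gizmo = 3*2 = 6.
Iteration 3: components of {Gizmo} -> Clip = 6*2 = 12, Panel = 6*3 = 18.
Iteration 4: components of {Clip,Panel} -> Plate = 18*2 = 36.
Iteration 5: components of {Plate} -> Cover = 36*4 = 144.
Iteration 6: no further components; recursion stops.
SUM(tot_qty) = 1 + 2 + 2 + 3 + 6 + 18 + 12 + 36 + 144 = 224.

224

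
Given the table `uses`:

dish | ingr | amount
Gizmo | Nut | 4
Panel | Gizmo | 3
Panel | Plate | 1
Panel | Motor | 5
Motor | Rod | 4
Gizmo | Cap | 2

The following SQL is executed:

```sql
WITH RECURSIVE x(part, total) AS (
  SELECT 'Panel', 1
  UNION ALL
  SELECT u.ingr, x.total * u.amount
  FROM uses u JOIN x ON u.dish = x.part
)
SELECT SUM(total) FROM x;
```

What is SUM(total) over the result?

Base: (Panel, total=1).
Iteration 1: components of {Panel} -> Gizmo = 1*3 = 3, Motor = 1*5 = 5, Plate = 1*1 = 1.
Iteration 2: components of {Gizmo,Motor,Plate} -> Cap = 3*2 = 6, Nut = 3*4 = 12, Rod = 5*4 = 20.
Iteration 3: no further components; recursion stops.
SUM(total) = 1 + 3 + 5 + 1 + 6 + 12 + 20 = 48.

48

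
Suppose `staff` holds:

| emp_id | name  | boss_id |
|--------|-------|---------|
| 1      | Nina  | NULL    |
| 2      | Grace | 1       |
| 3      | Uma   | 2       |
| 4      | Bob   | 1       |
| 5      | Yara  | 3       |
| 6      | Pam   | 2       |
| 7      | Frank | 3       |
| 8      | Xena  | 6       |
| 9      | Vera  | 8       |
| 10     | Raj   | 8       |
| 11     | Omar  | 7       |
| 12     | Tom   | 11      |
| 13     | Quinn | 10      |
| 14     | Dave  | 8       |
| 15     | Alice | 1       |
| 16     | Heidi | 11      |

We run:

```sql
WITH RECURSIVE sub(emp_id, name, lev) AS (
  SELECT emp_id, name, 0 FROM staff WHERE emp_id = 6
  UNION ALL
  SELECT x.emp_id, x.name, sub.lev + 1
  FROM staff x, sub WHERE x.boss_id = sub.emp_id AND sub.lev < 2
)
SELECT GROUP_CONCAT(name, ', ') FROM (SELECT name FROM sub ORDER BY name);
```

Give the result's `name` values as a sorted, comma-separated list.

Dave, Pam, Raj, Vera, Xena

Base: emp_id=6 (Pam) at lev 0.
Iteration 1: rows with boss_id in {6} -> Xena (id 8, lev 1).
Iteration 2: rows with boss_id in {8} -> Vera (id 9, lev 2), Raj (id 10, lev 2), Dave (id 14, lev 2).
Iteration 3: lev < 2 fails for all current rows; recursion stops.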